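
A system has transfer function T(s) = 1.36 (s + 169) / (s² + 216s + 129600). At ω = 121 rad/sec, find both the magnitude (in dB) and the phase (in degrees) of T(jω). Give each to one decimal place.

|T| = -52.4 dB, ∠T = 22.8°

|j121 + 169| = √(121² + 169²) = 207.9
|(j121)² + 216(j121) + 129600| = |1.1496e+05 + j26136| = 1.179e+05
|T(j121)| = 1.36 × 207.9 / 1.179e+05 = 0.0023978
20 log₁₀(0.0023978) = -52.40 dB
∠(j121 + 169) = arctan(121/169) = 35.60°
∠[(j121)² + 216(j121) + 129600] = ∠[1.1496e+05 + j26136] = 12.81°
∠T(j121) = 35.60° − 12.81° = 22.79°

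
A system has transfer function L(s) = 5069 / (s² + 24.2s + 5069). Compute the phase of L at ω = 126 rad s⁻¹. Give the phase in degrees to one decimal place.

∠[(j126)² + 24.2(j126) + 5069] = ∠[-10807 + j3049.2] = 164.24°
∠L(j126) = −164.24° = -164.24°

-164.2°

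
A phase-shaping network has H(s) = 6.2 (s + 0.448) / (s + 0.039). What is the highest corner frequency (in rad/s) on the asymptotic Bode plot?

Break frequencies occur at each pole and zero magnitude: 0.039 rad/s, 0.448 rad/s.
The highest is 0.448 rad/s.

0.448 rad/s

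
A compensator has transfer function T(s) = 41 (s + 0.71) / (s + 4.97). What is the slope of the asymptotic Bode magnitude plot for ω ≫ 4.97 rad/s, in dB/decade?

0 dB/decade

With 1 zero and 1 pole, the high-frequency asymptotic slope is 20 × (1 − 1) = 0 dB/decade.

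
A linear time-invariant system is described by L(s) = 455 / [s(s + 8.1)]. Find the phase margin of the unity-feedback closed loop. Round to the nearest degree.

21°

Gain crossover: |L(jω)| = 1 at ω ≈ 20.6 rad/s.
∠L(j20.6) = −90° − arctan(20.6/8.1) ≈ -158.51°
PM = 180° + (-158.51°) = 21.49°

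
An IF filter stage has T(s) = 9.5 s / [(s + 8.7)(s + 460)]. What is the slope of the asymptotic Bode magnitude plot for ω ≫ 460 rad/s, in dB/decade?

With 1 zero and 2 poles, the high-frequency asymptotic slope is 20 × (1 − 2) = -20 dB/decade.

-20 dB/decade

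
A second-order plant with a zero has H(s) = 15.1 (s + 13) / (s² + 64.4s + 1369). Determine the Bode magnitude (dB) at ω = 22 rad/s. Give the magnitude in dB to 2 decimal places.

-12.73 dB

|j22 + 13| = √(22² + 13²) = 25.55
|(j22)² + 64.4(j22) + 1369| = |885 + j1416.8| = 1670
|H(j22)| = 15.1 × 25.55 / 1670 = 0.23099
20 log₁₀(0.23099) = -12.728 dB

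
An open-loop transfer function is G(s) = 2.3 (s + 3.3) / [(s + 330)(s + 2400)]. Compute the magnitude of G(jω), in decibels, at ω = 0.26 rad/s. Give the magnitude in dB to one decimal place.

|j0.26 + 3.3| = √(0.26² + 3.3²) = 3.31
|j0.26 + 330| = √(0.26² + 330²) = 330
|j0.26 + 2400| = √(0.26² + 2400²) = 2400
|G(j0.26)| = 2.3 × 3.31 / (330 × 2400) = 9.613e-06
20 log₁₀(9.613e-06) = -100.34 dB

-100.3 dB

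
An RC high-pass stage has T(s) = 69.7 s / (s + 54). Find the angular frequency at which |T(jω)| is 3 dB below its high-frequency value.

54 rad/s

For a single-pole high-pass, the −3 dB point is at the pole: ω = 54 rad/s.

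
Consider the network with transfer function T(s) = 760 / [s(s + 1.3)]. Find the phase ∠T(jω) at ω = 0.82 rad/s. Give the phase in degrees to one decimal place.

-122.2°

∠(j0.82 + 1.3) = arctan(0.82/1.3) = 32.24°
∠(j0.82) = 90.00°
∠T(j0.82) = − (32.24° + 90.00°) = -122.24°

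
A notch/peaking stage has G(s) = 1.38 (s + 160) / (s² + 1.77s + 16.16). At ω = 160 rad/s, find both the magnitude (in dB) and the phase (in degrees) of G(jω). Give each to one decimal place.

|j160 + 160| = √(160² + 160²) = 226.3
|(j160)² + 1.77(j160) + 16.16| = |-25584 + j283.2| = 2.559e+04
|G(j160)| = 1.38 × 226.3 / 2.559e+04 = 0.012205
20 log₁₀(0.012205) = -38.27 dB
∠(j160 + 160) = arctan(160/160) = 45.00°
∠[(j160)² + 1.77(j160) + 16.16] = ∠[-25584 + j283.2] = 179.37°
∠G(j160) = 45.00° − 179.37° = -134.37°

|G| = -38.3 dB, ∠G = -134.4°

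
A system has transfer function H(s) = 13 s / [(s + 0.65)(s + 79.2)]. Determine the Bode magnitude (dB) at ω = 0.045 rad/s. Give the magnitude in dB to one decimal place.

-38.9 dB

|j0.045| = 0.045
|j0.045 + 0.65| = √(0.045² + 0.65²) = 0.6516
|j0.045 + 79.2| = √(0.045² + 79.2²) = 79.2
|H(j0.045)| = 13 × 0.045 / (0.6516 × 79.2) = 0.011336
20 log₁₀(0.011336) = -38.91 dB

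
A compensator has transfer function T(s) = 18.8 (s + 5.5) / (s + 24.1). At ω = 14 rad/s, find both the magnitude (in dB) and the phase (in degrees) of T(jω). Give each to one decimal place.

|j14 + 5.5| = √(14² + 5.5²) = 15.04
|j14 + 24.1| = √(14² + 24.1²) = 27.87
|T(j14)| = 18.8 × 15.04 / 27.87 = 10.146
20 log₁₀(10.146) = 20.13 dB
∠(j14 + 5.5) = arctan(14/5.5) = 68.55°
∠(j14 + 24.1) = arctan(14/24.1) = 30.15°
∠T(j14) = 68.55° − 30.15° = 38.40°

|T| = 20.1 dB, ∠T = 38.4°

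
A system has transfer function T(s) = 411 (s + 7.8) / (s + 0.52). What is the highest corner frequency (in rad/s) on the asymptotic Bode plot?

7.8 rad/s

Break frequencies occur at each pole and zero magnitude: 0.52 rad/s, 7.8 rad/s.
The highest is 7.8 rad/s.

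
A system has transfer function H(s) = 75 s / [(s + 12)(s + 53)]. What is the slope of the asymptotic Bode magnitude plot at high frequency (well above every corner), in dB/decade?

With 1 zero and 2 poles, the high-frequency asymptotic slope is 20 × (1 − 2) = -20 dB/decade.

-20 dB/decade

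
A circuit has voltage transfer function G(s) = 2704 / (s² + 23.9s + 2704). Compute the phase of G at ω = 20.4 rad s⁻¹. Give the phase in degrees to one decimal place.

-12.0 deg

∠[(j20.4)² + 23.9(j20.4) + 2704] = ∠[2287.8 + j487.56] = 12.03°
∠G(j20.4) = −12.03° = -12.03°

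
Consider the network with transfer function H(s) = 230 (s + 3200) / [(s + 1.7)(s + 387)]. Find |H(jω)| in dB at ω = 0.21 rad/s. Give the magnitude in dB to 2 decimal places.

60.91 dB

|j0.21 + 3200| = √(0.21² + 3200²) = 3200
|j0.21 + 1.7| = √(0.21² + 1.7²) = 1.713
|j0.21 + 387| = √(0.21² + 387²) = 387
|H(j0.21)| = 230 × 3200 / (1.713 × 387) = 1110.3
20 log₁₀(1110.3) = 60.909 dB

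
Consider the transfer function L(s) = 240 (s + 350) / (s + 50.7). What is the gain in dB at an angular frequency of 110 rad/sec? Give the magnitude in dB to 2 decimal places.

|j110 + 350| = √(110² + 350²) = 366.9
|j110 + 50.7| = √(110² + 50.7²) = 121.1
|L(j110)| = 240 × 366.9 / 121.1 = 726.96
20 log₁₀(726.96) = 57.230 dB

57.23 dB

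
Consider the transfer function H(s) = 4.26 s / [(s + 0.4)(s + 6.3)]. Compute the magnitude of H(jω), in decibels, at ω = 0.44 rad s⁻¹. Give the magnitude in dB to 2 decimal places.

|j0.44| = 0.44
|j0.44 + 0.4| = √(0.44² + 0.4²) = 0.5946
|j0.44 + 6.3| = √(0.44² + 6.3²) = 6.315
|H(j0.44)| = 4.26 × 0.44 / (0.5946 × 6.315) = 0.49912
20 log₁₀(0.49912) = -6.036 dB

-6.04 dB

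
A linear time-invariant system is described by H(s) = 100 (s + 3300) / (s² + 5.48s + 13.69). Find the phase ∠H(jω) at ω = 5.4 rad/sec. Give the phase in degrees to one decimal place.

∠(j5.4 + 3300) = arctan(5.4/3300) = 0.09°
∠[(j5.4)² + 5.48(j5.4) + 13.69] = ∠[-15.47 + j29.592] = 117.60°
∠H(j5.4) = 0.09° − 117.60° = -117.51°

-117.5 deg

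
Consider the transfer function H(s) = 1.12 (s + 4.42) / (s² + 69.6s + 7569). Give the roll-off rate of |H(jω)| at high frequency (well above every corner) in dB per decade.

With 1 zero and 2 poles, the high-frequency asymptotic slope is 20 × (1 − 2) = -20 dB/decade.

-20 dB/decade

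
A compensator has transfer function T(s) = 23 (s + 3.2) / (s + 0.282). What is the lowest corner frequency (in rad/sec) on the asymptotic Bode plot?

Break frequencies occur at each pole and zero magnitude: 0.282 rad/sec, 3.2 rad/sec.
The lowest is 0.282 rad/sec.

0.282 rad/sec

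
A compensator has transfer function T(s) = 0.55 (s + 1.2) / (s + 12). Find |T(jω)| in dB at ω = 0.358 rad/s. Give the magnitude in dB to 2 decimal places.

|j0.358 + 1.2| = √(0.358² + 1.2²) = 1.252
|j0.358 + 12| = √(0.358² + 12²) = 12.01
|T(j0.358)| = 0.55 × 1.252 / 12.01 = 0.05737
20 log₁₀(0.05737) = -24.826 dB

-24.83 dB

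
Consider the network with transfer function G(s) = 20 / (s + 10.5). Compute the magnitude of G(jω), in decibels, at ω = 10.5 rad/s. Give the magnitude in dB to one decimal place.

2.6 dB

|j10.5 + 10.5| = √(10.5² + 10.5²) = 14.85
|G(j10.5)| = 20 / 14.85 = 1.3469
20 log₁₀(1.3469) = 2.59 dB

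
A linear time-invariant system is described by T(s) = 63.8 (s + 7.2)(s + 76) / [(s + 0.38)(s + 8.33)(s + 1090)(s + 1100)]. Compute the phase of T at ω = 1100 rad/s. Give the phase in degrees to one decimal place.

-94.1°

∠(j1100 + 7.2) = arctan(1100/7.2) = 89.62°
∠(j1100 + 76) = arctan(1100/76) = 86.05°
∠(j1100 + 0.38) = arctan(1100/0.38) = 89.98°
∠(j1100 + 8.33) = arctan(1100/8.33) = 89.57°
∠(j1100 + 1090) = arctan(1100/1090) = 45.26°
∠(j1100 + 1100) = arctan(1100/1100) = 45.00°
∠T(j1100) = 89.62° + 86.05° − (89.98° + 89.57° + 45.26° + 45.00°) = -94.14°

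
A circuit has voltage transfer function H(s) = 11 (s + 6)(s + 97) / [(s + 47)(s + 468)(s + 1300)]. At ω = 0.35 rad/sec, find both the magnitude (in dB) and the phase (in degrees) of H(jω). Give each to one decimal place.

|j0.35 + 6| = √(0.35² + 6²) = 6.01
|j0.35 + 97| = √(0.35² + 97²) = 97
|j0.35 + 47| = √(0.35² + 47²) = 47
|j0.35 + 468| = √(0.35² + 468²) = 468
|j0.35 + 1300| = √(0.35² + 1300²) = 1300
|H(j0.35)| = 11 × 6.01 × 97 / (47 × 468 × 1300) = 0.00022426
20 log₁₀(0.00022426) = -72.98 dB
∠(j0.35 + 6) = arctan(0.35/6) = 3.34°
∠(j0.35 + 97) = arctan(0.35/97) = 0.21°
∠(j0.35 + 47) = arctan(0.35/47) = 0.43°
∠(j0.35 + 468) = arctan(0.35/468) = 0.04°
∠(j0.35 + 1300) = arctan(0.35/1300) = 0.02°
∠H(j0.35) = 3.34° + 0.21° − (0.43° + 0.04° + 0.02°) = 3.06°

|H| = -73.0 dB, ∠H = 3.1°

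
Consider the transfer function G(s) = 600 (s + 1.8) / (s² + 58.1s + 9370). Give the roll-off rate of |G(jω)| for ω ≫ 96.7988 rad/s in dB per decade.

With 1 zero and 2 poles, the high-frequency asymptotic slope is 20 × (1 − 2) = -20 dB/decade.

-20 dB/decade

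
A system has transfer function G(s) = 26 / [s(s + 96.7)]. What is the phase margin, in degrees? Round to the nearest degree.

90 deg

Gain crossover: |G(jω)| = 1 at ω ≈ 0.269 rad/sec.
∠G(j0.269) = −90° − arctan(0.269/96.7) ≈ -90.16°
PM = 180° + (-90.16°) = 89.84°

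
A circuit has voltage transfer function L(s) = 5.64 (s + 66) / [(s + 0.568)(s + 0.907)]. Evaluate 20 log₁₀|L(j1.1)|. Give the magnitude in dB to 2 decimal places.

|j1.1 + 66| = √(1.1² + 66²) = 66.01
|j1.1 + 0.568| = √(1.1² + 0.568²) = 1.238
|j1.1 + 0.907| = √(1.1² + 0.907²) = 1.426
|L(j1.1)| = 5.64 × 66.01 / (1.238 × 1.426) = 210.93
20 log₁₀(210.93) = 46.483 dB

46.48 dB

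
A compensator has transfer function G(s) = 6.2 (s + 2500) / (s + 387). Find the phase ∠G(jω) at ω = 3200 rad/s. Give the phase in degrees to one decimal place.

∠(j3200 + 2500) = arctan(3200/2500) = 52.00°
∠(j3200 + 387) = arctan(3200/387) = 83.10°
∠G(j3200) = 52.00° − 83.10° = -31.10°

-31.1°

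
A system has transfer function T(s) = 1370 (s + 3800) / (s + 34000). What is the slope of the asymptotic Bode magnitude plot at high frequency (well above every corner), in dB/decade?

With 1 zero and 1 pole, the high-frequency asymptotic slope is 20 × (1 − 1) = 0 dB/decade.

0 dB/decade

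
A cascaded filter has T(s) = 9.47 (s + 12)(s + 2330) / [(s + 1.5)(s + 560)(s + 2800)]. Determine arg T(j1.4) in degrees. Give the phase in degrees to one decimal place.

-36.5°

∠(j1.4 + 12) = arctan(1.4/12) = 6.65°
∠(j1.4 + 2330) = arctan(1.4/2330) = 0.03°
∠(j1.4 + 1.5) = arctan(1.4/1.5) = 43.03°
∠(j1.4 + 560) = arctan(1.4/560) = 0.14°
∠(j1.4 + 2800) = arctan(1.4/2800) = 0.03°
∠T(j1.4) = 6.65° + 0.03° − (43.03° + 0.14° + 0.03°) = -36.51°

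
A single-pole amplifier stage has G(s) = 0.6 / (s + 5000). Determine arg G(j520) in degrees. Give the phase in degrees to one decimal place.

∠(j520 + 5000) = arctan(520/5000) = 5.94°
∠G(j520) = −5.94° = -5.94°

-5.9 deg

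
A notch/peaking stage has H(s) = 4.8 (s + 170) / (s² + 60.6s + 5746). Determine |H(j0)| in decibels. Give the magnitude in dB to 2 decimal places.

-16.95 dB

H(0) = 4.8 × 170 / 5746 = 0.14201
20 log₁₀(0.14201) = -16.954 dB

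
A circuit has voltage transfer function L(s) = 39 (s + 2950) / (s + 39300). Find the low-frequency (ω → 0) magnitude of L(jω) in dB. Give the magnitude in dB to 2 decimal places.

9.33 dB

L(0) = 39 × 2950 / 39300 = 2.9275
20 log₁₀(2.9275) = 9.330 dB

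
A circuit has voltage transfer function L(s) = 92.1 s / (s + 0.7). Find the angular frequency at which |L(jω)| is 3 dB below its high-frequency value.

For a single-pole high-pass, the −3 dB point is at the pole: ω = 0.7 rad/s.

0.7 rad/s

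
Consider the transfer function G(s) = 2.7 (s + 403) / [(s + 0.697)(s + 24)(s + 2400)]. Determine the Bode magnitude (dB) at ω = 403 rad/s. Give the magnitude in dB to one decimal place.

-108.2 dB

|j403 + 403| = √(403² + 403²) = 569.9
|j403 + 0.697| = √(403² + 0.697²) = 403
|j403 + 24| = √(403² + 24²) = 403.7
|j403 + 2400| = √(403² + 2400²) = 2434
|G(j403)| = 2.7 × 569.9 / (403 × 403.7 × 2434) = 3.8865e-06
20 log₁₀(3.8865e-06) = -108.21 dB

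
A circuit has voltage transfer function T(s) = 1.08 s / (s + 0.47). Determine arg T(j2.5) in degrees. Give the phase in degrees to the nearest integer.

∠(j2.5) = 90.00°
∠(j2.5 + 0.47) = arctan(2.5/0.47) = 79.35°
∠T(j2.5) = 90.00° − 79.35° = 10.65°

11 deg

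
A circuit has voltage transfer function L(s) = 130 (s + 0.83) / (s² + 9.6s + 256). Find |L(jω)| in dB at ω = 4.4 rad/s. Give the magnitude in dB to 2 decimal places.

7.68 dB

|j4.4 + 0.83| = √(4.4² + 0.83²) = 4.478
|(j4.4)² + 9.6(j4.4) + 256| = |236.64 + j42.24| = 240.4
|L(j4.4)| = 130 × 4.478 / 240.4 = 2.4215
20 log₁₀(2.4215) = 7.682 dB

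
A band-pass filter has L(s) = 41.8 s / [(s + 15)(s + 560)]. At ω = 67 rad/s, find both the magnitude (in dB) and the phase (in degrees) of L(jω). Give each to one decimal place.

|j67| = 67
|j67 + 15| = √(67² + 15²) = 68.66
|j67 + 560| = √(67² + 560²) = 564
|L(j67)| = 41.8 × 67 / (68.66 × 564) = 0.072324
20 log₁₀(0.072324) = -22.81 dB
∠(j67) = 90.00°
∠(j67 + 15) = arctan(67/15) = 77.38°
∠(j67 + 560) = arctan(67/560) = 6.82°
∠L(j67) = 90.00° − (77.38° + 6.82°) = 5.80°

|L| = -22.8 dB, ∠L = 5.8°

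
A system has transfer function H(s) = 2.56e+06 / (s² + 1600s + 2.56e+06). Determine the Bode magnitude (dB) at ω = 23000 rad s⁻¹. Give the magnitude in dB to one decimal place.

|(j23000)² + 1600(j23000) + 2.56e+06| = |-5.2644e+08 + j3.68e+07| = 5.277e+08
|H(j23000)| = 2.56e+06 / 5.277e+08 = 0.004851
20 log₁₀(0.004851) = -46.28 dB

-46.3 dB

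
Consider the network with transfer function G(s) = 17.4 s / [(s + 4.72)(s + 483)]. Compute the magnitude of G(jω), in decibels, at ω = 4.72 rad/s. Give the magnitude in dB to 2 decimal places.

|j4.72| = 4.72
|j4.72 + 4.72| = √(4.72² + 4.72²) = 6.675
|j4.72 + 483| = √(4.72² + 483²) = 483
|G(j4.72)| = 17.4 × 4.72 / (6.675 × 483) = 0.025472
20 log₁₀(0.025472) = -31.879 dB

-31.88 dB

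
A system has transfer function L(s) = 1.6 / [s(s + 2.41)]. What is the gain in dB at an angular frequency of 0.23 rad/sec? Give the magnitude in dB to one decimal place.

|j0.23 + 2.41| = √(0.23² + 2.41²) = 2.421
|j0.23| = 0.23
|L(j0.23)| = 1.6 / (2.421 × 0.23) = 2.8735
20 log₁₀(2.8735) = 9.17 dB

9.2 dB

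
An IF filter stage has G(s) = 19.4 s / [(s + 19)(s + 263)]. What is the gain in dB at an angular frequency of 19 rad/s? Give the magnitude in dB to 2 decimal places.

-25.68 dB

|j19| = 19
|j19 + 19| = √(19² + 19²) = 26.87
|j19 + 263| = √(19² + 263²) = 263.7
|G(j19)| = 19.4 × 19 / (26.87 × 263.7) = 0.052024
20 log₁₀(0.052024) = -25.676 dB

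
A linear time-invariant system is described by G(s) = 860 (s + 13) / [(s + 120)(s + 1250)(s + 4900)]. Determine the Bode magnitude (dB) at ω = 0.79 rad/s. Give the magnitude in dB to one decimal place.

|j0.79 + 13| = √(0.79² + 13²) = 13.02
|j0.79 + 120| = √(0.79² + 120²) = 120
|j0.79 + 1250| = √(0.79² + 1250²) = 1250
|j0.79 + 4900| = √(0.79² + 4900²) = 4900
|G(j0.79)| = 860 × 13.02 / (120 × 1250 × 4900) = 1.5239e-05
20 log₁₀(1.5239e-05) = -96.34 dB

-96.3 dB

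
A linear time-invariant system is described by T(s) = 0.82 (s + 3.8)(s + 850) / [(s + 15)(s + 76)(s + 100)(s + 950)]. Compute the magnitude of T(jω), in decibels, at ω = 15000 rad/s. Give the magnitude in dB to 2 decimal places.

|j15000 + 3.8| = √(15000² + 3.8²) = 1.5e+04
|j15000 + 850| = √(15000² + 850²) = 1.502e+04
|j15000 + 15| = √(15000² + 15²) = 1.5e+04
|j15000 + 76| = √(15000² + 76²) = 1.5e+04
|j15000 + 100| = √(15000² + 100²) = 1.5e+04
|j15000 + 950| = √(15000² + 950²) = 1.503e+04
|T(j15000)| = 0.82 × 1.5e+04 × 1.502e+04 / (1.5e+04 × 1.5e+04 × 1.5e+04 × 1.503e+04) = 3.6429e-09
20 log₁₀(3.6429e-09) = -168.771 dB

-168.77 dB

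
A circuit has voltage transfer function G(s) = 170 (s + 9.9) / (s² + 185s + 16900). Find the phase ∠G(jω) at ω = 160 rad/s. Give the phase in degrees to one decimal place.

∠(j160 + 9.9) = arctan(160/9.9) = 86.46°
∠[(j160)² + 185(j160) + 16900] = ∠[-8700 + j29600] = 106.38°
∠G(j160) = 86.46° − 106.38° = -19.92°

-19.9°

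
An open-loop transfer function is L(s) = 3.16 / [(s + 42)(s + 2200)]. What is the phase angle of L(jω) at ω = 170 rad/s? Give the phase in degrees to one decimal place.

-80.5°

∠(j170 + 42) = arctan(170/42) = 76.12°
∠(j170 + 2200) = arctan(170/2200) = 4.42°
∠L(j170) = − (76.12° + 4.42°) = -80.54°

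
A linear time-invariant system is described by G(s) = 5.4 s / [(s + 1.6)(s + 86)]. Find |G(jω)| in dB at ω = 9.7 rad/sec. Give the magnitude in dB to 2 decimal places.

-24.21 dB

|j9.7| = 9.7
|j9.7 + 1.6| = √(9.7² + 1.6²) = 9.831
|j9.7 + 86| = √(9.7² + 86²) = 86.55
|G(j9.7)| = 5.4 × 9.7 / (9.831 × 86.55) = 0.061563
20 log₁₀(0.061563) = -24.214 dB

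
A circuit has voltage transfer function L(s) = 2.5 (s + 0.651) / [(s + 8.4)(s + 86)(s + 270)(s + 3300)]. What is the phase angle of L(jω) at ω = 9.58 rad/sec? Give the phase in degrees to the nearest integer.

29°

∠(j9.58 + 0.651) = arctan(9.58/0.651) = 86.11°
∠(j9.58 + 8.4) = arctan(9.58/8.4) = 48.75°
∠(j9.58 + 86) = arctan(9.58/86) = 6.36°
∠(j9.58 + 270) = arctan(9.58/270) = 2.03°
∠(j9.58 + 3300) = arctan(9.58/3300) = 0.17°
∠L(j9.58) = 86.11° − (48.75° + 6.36° + 2.03° + 0.17°) = 28.80°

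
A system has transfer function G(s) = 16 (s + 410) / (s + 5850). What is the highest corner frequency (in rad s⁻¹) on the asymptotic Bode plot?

5850 rad s⁻¹

Break frequencies occur at each pole and zero magnitude: 410 rad s⁻¹, 5850 rad s⁻¹.
The highest is 5850 rad s⁻¹.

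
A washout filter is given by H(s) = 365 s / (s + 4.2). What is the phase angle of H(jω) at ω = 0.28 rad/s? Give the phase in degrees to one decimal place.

86.2°

∠(j0.28) = 90.00°
∠(j0.28 + 4.2) = arctan(0.28/4.2) = 3.81°
∠H(j0.28) = 90.00° − 3.81° = 86.19°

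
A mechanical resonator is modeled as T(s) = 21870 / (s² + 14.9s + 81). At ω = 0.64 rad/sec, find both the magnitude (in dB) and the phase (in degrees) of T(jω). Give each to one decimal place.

|(j0.64)² + 14.9(j0.64) + 81| = |80.59 + j9.536| = 81.15
|T(j0.64)| = 21870 / 81.15 = 269.49
20 log₁₀(269.49) = 48.61 dB
∠[(j0.64)² + 14.9(j0.64) + 81] = ∠[80.59 + j9.536] = 6.75°
∠T(j0.64) = −6.75° = -6.75°

|T| = 48.6 dB, ∠T = -6.7°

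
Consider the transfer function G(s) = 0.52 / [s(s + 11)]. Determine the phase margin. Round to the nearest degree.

90 deg

Gain crossover: |G(jω)| = 1 at ω ≈ 0.0473 rad/s.
∠G(j0.0473) = −90° − arctan(0.0473/11) ≈ -90.25°
PM = 180° + (-90.25°) = 89.75°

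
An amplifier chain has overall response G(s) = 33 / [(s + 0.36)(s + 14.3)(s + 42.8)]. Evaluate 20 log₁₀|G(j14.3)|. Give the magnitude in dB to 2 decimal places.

|j14.3 + 0.36| = √(14.3² + 0.36²) = 14.3
|j14.3 + 14.3| = √(14.3² + 14.3²) = 20.22
|j14.3 + 42.8| = √(14.3² + 42.8²) = 45.13
|G(j14.3)| = 33 / (14.3 × 20.22 × 45.13) = 0.0025279
20 log₁₀(0.0025279) = -51.945 dB

-51.94 dB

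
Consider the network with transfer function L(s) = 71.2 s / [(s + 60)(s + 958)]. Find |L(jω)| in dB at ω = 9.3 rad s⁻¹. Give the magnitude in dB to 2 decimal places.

|j9.3| = 9.3
|j9.3 + 60| = √(9.3² + 60²) = 60.72
|j9.3 + 958| = √(9.3² + 958²) = 958
|L(j9.3)| = 71.2 × 9.3 / (60.72 × 958) = 0.011383
20 log₁₀(0.011383) = -38.875 dB

-38.87 dB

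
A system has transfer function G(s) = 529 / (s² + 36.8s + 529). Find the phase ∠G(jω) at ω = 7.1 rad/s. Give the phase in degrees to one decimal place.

∠[(j7.1)² + 36.8(j7.1) + 529] = ∠[478.59 + j261.28] = 28.63°
∠G(j7.1) = −28.63° = -28.63°

-28.6°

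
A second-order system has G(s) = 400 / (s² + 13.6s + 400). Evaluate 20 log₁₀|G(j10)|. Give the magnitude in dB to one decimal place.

1.7 dB

|(j10)² + 13.6(j10) + 400| = |300 + j136| = 329.4
|G(j10)| = 400 / 329.4 = 1.2144
20 log₁₀(1.2144) = 1.69 dB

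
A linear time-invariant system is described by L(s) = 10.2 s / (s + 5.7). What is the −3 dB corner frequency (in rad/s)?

5.7 rad/s

For a single-pole high-pass, the −3 dB point is at the pole: ω = 5.7 rad/s.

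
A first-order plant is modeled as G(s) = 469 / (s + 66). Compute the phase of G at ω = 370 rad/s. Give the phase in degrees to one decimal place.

∠(j370 + 66) = arctan(370/66) = 79.89°
∠G(j370) = −79.89° = -79.89°

-79.9 deg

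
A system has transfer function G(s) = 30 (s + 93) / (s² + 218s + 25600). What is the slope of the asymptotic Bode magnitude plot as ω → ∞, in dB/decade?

-20 dB/decade

With 1 zero and 2 poles, the high-frequency asymptotic slope is 20 × (1 − 2) = -20 dB/decade.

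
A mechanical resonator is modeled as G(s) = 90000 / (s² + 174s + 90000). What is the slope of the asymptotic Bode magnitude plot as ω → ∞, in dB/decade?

-40 dB/decade

With 0 zeros and 2 poles, the high-frequency asymptotic slope is 20 × (0 − 2) = -40 dB/decade.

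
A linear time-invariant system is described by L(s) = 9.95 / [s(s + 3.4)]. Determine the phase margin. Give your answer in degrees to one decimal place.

54.9 deg

Gain crossover: |L(jω)| = 1 at ω ≈ 2.39 rad/s.
∠L(j2.39) = −90° − arctan(2.39/3.4) ≈ -125.14°
PM = 180° + (-125.14°) = 54.86°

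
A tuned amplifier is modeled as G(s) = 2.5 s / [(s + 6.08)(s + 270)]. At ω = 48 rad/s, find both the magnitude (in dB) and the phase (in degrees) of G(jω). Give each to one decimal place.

|j48| = 48
|j48 + 6.08| = √(48² + 6.08²) = 48.38
|j48 + 270| = √(48² + 270²) = 274.2
|G(j48)| = 2.5 × 48 / (48.38 × 274.2) = 0.0090441
20 log₁₀(0.0090441) = -40.87 dB
∠(j48) = 90.00°
∠(j48 + 6.08) = arctan(48/6.08) = 82.78°
∠(j48 + 270) = arctan(48/270) = 10.08°
∠G(j48) = 90.00° − (82.78° + 10.08°) = -2.86°

|G| = -40.9 dB, ∠G = -2.9°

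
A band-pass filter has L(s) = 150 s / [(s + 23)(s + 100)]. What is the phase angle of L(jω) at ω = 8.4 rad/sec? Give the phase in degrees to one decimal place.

∠(j8.4) = 90.00°
∠(j8.4 + 23) = arctan(8.4/23) = 20.06°
∠(j8.4 + 100) = arctan(8.4/100) = 4.80°
∠L(j8.4) = 90.00° − (20.06° + 4.80°) = 65.14°

65.1 deg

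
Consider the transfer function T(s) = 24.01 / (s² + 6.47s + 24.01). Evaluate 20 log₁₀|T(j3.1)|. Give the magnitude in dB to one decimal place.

-0.2 dB

|(j3.1)² + 6.47(j3.1) + 24.01| = |14.4 + j20.057| = 24.69
|T(j3.1)| = 24.01 / 24.69 = 0.97242
20 log₁₀(0.97242) = -0.24 dB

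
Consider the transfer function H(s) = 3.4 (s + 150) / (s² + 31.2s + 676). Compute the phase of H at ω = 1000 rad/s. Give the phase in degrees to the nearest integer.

-97°

∠(j1000 + 150) = arctan(1000/150) = 81.47°
∠[(j1000)² + 31.2(j1000) + 676] = ∠[-9.9932e+05 + j31200] = 178.21°
∠H(j1000) = 81.47° − 178.21° = -96.74°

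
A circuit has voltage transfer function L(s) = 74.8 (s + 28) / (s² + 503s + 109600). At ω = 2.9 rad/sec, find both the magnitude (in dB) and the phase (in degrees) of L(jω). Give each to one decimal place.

|j2.9 + 28| = √(2.9² + 28²) = 28.15
|(j2.9)² + 503(j2.9) + 109600| = |1.0959e+05 + j1458.7| = 1.096e+05
|L(j2.9)| = 74.8 × 28.15 / 1.096e+05 = 0.019211
20 log₁₀(0.019211) = -34.33 dB
∠(j2.9 + 28) = arctan(2.9/28) = 5.91°
∠[(j2.9)² + 503(j2.9) + 109600] = ∠[1.0959e+05 + j1458.7] = 0.76°
∠L(j2.9) = 5.91° − 0.76° = 5.15°

|L| = -34.3 dB, ∠L = 5.2 deg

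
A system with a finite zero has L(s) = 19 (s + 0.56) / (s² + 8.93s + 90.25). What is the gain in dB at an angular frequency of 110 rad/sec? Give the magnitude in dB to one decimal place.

|j110 + 0.56| = √(110² + 0.56²) = 110
|(j110)² + 8.93(j110) + 90.25| = |-12010 + j982.3| = 1.205e+04
|L(j110)| = 19 × 110 / 1.205e+04 = 0.17345
20 log₁₀(0.17345) = -15.22 dB

-15.2 dB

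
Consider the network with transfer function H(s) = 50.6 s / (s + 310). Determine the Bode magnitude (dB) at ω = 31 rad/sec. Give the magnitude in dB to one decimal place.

|j31| = 31
|j31 + 310| = √(31² + 310²) = 311.5
|H(j31)| = 50.6 × 31 / 311.5 = 5.0349
20 log₁₀(5.0349) = 14.04 dB

14.0 dB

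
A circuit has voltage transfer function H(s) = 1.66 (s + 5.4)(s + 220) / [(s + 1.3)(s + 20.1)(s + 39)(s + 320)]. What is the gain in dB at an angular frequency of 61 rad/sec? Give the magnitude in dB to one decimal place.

|j61 + 5.4| = √(61² + 5.4²) = 61.24
|j61 + 220| = √(61² + 220²) = 228.3
|j61 + 1.3| = √(61² + 1.3²) = 61.01
|j61 + 20.1| = √(61² + 20.1²) = 64.23
|j61 + 39| = √(61² + 39²) = 72.4
|j61 + 320| = √(61² + 320²) = 325.8
|H(j61)| = 1.66 × 61.24 × 228.3 / (61.01 × 64.23 × 72.4 × 325.8) = 0.0002511
20 log₁₀(0.0002511) = -72.00 dB

-72.0 dB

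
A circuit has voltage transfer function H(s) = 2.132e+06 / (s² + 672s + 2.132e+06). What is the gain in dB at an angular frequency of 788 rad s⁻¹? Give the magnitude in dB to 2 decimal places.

2.49 dB

|(j788)² + 672(j788) + 2.132e+06| = |1.5111e+06 + j5.2954e+05| = 1.601e+06
|H(j788)| = 2.132e+06 / 1.601e+06 = 1.3315
20 log₁₀(1.3315) = 2.487 dB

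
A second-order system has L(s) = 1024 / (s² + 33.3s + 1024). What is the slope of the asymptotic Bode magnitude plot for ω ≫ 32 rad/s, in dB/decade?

With 0 zeros and 2 poles, the high-frequency asymptotic slope is 20 × (0 − 2) = -40 dB/decade.

-40 dB/decade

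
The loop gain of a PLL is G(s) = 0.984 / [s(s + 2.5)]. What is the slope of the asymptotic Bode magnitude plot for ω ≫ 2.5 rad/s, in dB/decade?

With 0 zeros and 2 poles, the high-frequency asymptotic slope is 20 × (0 − 2) = -40 dB/decade.

-40 dB/decade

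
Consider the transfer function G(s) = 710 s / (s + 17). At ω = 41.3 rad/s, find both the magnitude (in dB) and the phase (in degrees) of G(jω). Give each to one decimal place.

|G| = 56.3 dB, ∠G = 22.4°

|j41.3| = 41.3
|j41.3 + 17| = √(41.3² + 17²) = 44.66
|G(j41.3)| = 710 × 41.3 / 44.66 = 656.55
20 log₁₀(656.55) = 56.35 dB
∠(j41.3) = 90.00°
∠(j41.3 + 17) = arctan(41.3/17) = 67.63°
∠G(j41.3) = 90.00° − 67.63° = 22.37°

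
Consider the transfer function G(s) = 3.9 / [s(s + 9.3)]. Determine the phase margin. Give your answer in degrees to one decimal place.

Gain crossover: |G(jω)| = 1 at ω ≈ 0.419 rad/s.
∠G(j0.419) = −90° − arctan(0.419/9.3) ≈ -92.58°
PM = 180° + (-92.58°) = 87.42°

87.4°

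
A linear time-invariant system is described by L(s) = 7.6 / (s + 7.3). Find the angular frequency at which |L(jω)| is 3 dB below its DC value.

For a single-pole low-pass, the −3 dB point is at the pole: ω = 7.3 rad/s.

7.3 rad/s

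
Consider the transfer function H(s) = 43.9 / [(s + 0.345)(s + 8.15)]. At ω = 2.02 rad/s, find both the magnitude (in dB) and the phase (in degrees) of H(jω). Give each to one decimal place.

|j2.02 + 0.345| = √(2.02² + 0.345²) = 2.049
|j2.02 + 8.15| = √(2.02² + 8.15²) = 8.397
|H(j2.02)| = 43.9 / (2.049 × 8.397) = 2.5513
20 log₁₀(2.5513) = 8.14 dB
∠(j2.02 + 0.345) = arctan(2.02/0.345) = 80.31°
∠(j2.02 + 8.15) = arctan(2.02/8.15) = 13.92°
∠H(j2.02) = − (80.31° + 13.92°) = -94.23°

|H| = 8.1 dB, ∠H = -94.2°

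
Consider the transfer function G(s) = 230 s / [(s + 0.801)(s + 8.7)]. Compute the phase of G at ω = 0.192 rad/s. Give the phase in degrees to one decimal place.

∠(j0.192) = 90.00°
∠(j0.192 + 0.801) = arctan(0.192/0.801) = 13.48°
∠(j0.192 + 8.7) = arctan(0.192/8.7) = 1.26°
∠G(j0.192) = 90.00° − (13.48° + 1.26°) = 75.26°

75.3 deg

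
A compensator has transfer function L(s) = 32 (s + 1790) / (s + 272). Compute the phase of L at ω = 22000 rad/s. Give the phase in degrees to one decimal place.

∠(j22000 + 1790) = arctan(22000/1790) = 85.35°
∠(j22000 + 272) = arctan(22000/272) = 89.29°
∠L(j22000) = 85.35° − 89.29° = -3.94°

-3.9°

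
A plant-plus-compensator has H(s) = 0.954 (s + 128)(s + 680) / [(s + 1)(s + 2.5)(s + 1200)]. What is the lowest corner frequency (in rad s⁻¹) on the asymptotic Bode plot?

1 rad s⁻¹

Break frequencies occur at each pole and zero magnitude: 1 rad s⁻¹, 2.5 rad s⁻¹, 128 rad s⁻¹, 680 rad s⁻¹, 1200 rad s⁻¹.
The lowest is 1 rad s⁻¹.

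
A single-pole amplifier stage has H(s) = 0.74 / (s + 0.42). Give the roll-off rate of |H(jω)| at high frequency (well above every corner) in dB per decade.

With 0 zeros and 1 pole, the high-frequency asymptotic slope is 20 × (0 − 1) = -20 dB/decade.

-20 dB/decade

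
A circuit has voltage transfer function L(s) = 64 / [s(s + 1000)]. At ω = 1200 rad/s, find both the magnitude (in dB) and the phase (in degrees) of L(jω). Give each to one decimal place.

|L| = -89.3 dB, ∠L = -140.2°

|j1200 + 1000| = √(1200² + 1000²) = 1562
|j1200| = 1200
|L(j1200)| = 64 / (1562 × 1200) = 3.4143e-05
20 log₁₀(3.4143e-05) = -89.33 dB
∠(j1200 + 1000) = arctan(1200/1000) = 50.19°
∠(j1200) = 90.00°
∠L(j1200) = − (50.19° + 90.00°) = -140.19°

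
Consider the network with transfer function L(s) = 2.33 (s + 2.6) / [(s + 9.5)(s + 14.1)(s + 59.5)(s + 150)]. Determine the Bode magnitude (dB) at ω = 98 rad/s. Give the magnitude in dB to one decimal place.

-118.9 dB

|j98 + 2.6| = √(98² + 2.6²) = 98.03
|j98 + 9.5| = √(98² + 9.5²) = 98.46
|j98 + 14.1| = √(98² + 14.1²) = 99.01
|j98 + 59.5| = √(98² + 59.5²) = 114.6
|j98 + 150| = √(98² + 150²) = 179.2
|L(j98)| = 2.33 × 98.03 / (98.46 × 99.01 × 114.6 × 179.2) = 1.1407e-06
20 log₁₀(1.1407e-06) = -118.86 dB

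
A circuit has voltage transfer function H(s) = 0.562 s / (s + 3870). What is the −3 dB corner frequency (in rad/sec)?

For a single-pole high-pass, the −3 dB point is at the pole: ω = 3870 rad/sec.

3870 rad/sec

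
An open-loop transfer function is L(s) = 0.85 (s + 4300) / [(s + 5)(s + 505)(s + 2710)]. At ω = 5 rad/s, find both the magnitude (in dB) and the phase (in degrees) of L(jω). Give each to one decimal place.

|L| = -68.5 dB, ∠L = -45.6°

|j5 + 4300| = √(5² + 4300²) = 4300
|j5 + 5| = √(5² + 5²) = 7.071
|j5 + 505| = √(5² + 505²) = 505
|j5 + 2710| = √(5² + 2710²) = 2710
|L(j5)| = 0.85 × 4300 / (7.071 × 505 × 2710) = 0.00037768
20 log₁₀(0.00037768) = -68.46 dB
∠(j5 + 4300) = arctan(5/4300) = 0.07°
∠(j5 + 5) = arctan(5/5) = 45.00°
∠(j5 + 505) = arctan(5/505) = 0.57°
∠(j5 + 2710) = arctan(5/2710) = 0.11°
∠L(j5) = 0.07° − (45.00° + 0.57° + 0.11°) = -45.61°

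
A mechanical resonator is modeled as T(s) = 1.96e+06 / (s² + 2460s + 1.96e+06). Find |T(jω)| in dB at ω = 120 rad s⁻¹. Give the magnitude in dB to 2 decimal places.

|(j120)² + 2460(j120) + 1.96e+06| = |1.9456e+06 + j2.952e+05| = 1.968e+06
|T(j120)| = 1.96e+06 / 1.968e+06 = 0.996
20 log₁₀(0.996) = -0.035 dB

-0.03 dB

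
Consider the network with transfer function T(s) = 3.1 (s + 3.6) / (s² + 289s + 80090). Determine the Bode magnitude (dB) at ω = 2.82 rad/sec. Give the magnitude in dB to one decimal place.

-75.0 dB

|j2.82 + 3.6| = √(2.82² + 3.6²) = 4.573
|(j2.82)² + 289(j2.82) + 80090| = |80082 + j814.98| = 8.009e+04
|T(j2.82)| = 3.1 × 4.573 / 8.009e+04 = 0.00017701
20 log₁₀(0.00017701) = -75.04 dB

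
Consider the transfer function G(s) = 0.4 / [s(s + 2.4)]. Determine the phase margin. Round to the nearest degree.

Gain crossover: |G(jω)| = 1 at ω ≈ 0.166 rad s⁻¹.
∠G(j0.166) = −90° − arctan(0.166/2.4) ≈ -93.96°
PM = 180° + (-93.96°) = 86.04°

86°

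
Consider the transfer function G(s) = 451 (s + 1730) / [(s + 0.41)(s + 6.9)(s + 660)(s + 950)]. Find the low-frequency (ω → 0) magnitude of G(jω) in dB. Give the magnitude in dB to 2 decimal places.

-7.13 dB

G(0) = 451 × 1730 / (0.41 × 6.9 × 660 × 950) = 0.43987
20 log₁₀(0.43987) = -7.134 dB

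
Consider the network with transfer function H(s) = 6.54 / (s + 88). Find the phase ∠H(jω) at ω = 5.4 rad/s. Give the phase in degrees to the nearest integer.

-4°

∠(j5.4 + 88) = arctan(5.4/88) = 3.51°
∠H(j5.4) = −3.51° = -3.51°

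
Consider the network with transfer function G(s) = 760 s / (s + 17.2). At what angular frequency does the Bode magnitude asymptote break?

17.2 rad s⁻¹

The single real pole at s = −17.2 gives a corner at ω = 17.2 rad s⁻¹.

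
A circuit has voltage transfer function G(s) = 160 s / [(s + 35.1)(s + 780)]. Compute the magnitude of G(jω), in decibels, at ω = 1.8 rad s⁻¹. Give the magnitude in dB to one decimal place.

|j1.8| = 1.8
|j1.8 + 35.1| = √(1.8² + 35.1²) = 35.15
|j1.8 + 780| = √(1.8² + 780²) = 780
|G(j1.8)| = 160 × 1.8 / (35.15 × 780) = 0.010506
20 log₁₀(0.010506) = -39.57 dB

-39.6 dB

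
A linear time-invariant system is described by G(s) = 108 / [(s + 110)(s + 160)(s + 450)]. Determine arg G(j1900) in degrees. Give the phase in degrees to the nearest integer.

-249°

∠(j1900 + 110) = arctan(1900/110) = 86.69°
∠(j1900 + 160) = arctan(1900/160) = 85.19°
∠(j1900 + 450) = arctan(1900/450) = 76.68°
∠G(j1900) = − (86.69° + 85.19° + 76.68°) = -248.55°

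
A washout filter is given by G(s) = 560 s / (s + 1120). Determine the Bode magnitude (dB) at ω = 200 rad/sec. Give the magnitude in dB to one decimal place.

39.9 dB

|j200| = 200
|j200 + 1120| = √(200² + 1120²) = 1138
|G(j200)| = 560 × 200 / 1138 = 98.443
20 log₁₀(98.443) = 39.86 dB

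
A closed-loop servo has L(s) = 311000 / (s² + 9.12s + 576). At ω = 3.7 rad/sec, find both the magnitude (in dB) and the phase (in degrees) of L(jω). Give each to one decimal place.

|L| = 54.8 dB, ∠L = -3.4°

|(j3.7)² + 9.12(j3.7) + 576| = |562.31 + j33.744| = 563.3
|L(j3.7)| = 311000 / 563.3 = 552.08
20 log₁₀(552.08) = 54.84 dB
∠[(j3.7)² + 9.12(j3.7) + 576] = ∠[562.31 + j33.744] = 3.43°
∠L(j3.7) = −3.43° = -3.43°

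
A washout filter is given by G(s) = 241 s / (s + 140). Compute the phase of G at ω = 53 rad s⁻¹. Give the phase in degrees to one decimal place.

69.3 deg

∠(j53) = 90.00°
∠(j53 + 140) = arctan(53/140) = 20.74°
∠G(j53) = 90.00° − 20.74° = 69.26°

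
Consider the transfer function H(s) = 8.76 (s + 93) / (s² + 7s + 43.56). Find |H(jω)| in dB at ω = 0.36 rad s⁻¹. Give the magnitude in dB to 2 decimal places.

25.45 dB

|j0.36 + 93| = √(0.36² + 93²) = 93
|(j0.36)² + 7(j0.36) + 43.56| = |43.43 + j2.52| = 43.5
|H(j0.36)| = 8.76 × 93 / 43.5 = 18.727
20 log₁₀(18.727) = 25.449 dB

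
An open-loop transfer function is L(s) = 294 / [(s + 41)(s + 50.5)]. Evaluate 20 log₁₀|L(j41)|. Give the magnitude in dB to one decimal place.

|j41 + 41| = √(41² + 41²) = 57.98
|j41 + 50.5| = √(41² + 50.5²) = 65.05
|L(j41)| = 294 / (57.98 × 65.05) = 0.07795
20 log₁₀(0.07795) = -22.16 dB

-22.2 dB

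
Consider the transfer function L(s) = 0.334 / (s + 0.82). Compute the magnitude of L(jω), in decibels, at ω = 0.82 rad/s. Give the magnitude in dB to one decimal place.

-10.8 dB

|j0.82 + 0.82| = √(0.82² + 0.82²) = 1.16
|L(j0.82)| = 0.334 / 1.16 = 0.28802
20 log₁₀(0.28802) = -10.81 dB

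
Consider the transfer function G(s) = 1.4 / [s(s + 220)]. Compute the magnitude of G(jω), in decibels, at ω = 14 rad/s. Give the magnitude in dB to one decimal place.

|j14 + 220| = √(14² + 220²) = 220.4
|j14| = 14
|G(j14)| = 1.4 / (220.4 × 14) = 0.00045363
20 log₁₀(0.00045363) = -66.87 dB

-66.9 dB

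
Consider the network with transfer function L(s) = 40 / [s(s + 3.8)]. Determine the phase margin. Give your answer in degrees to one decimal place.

33.3°

Gain crossover: |L(jω)| = 1 at ω ≈ 5.78 rad s⁻¹.
∠L(j5.78) = −90° − arctan(5.78/3.8) ≈ -146.68°
PM = 180° + (-146.68°) = 33.32°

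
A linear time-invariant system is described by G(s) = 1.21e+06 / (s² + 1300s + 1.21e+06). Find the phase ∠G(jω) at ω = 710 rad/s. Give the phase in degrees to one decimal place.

∠[(j710)² + 1300(j710) + 1.21e+06] = ∠[7.059e+05 + j9.23e+05] = 52.59°
∠G(j710) = −52.59° = -52.59°

-52.6°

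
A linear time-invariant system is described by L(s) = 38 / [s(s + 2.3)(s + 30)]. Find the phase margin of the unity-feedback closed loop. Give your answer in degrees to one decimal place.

Gain crossover: |L(jω)| = 1 at ω ≈ 0.536 rad/sec.
∠L(j0.536) = −90° − arctan(0.536/2.3) − arctan(0.536/30) ≈ -104.15°
PM = 180° + (-104.15°) = 75.85°

75.9°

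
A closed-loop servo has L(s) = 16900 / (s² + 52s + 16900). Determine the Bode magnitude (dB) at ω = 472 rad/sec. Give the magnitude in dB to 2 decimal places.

-21.78 dB

|(j472)² + 52(j472) + 16900| = |-2.0588e+05 + j24544| = 2.073e+05
|L(j472)| = 16900 / 2.073e+05 = 0.081508
20 log₁₀(0.081508) = -21.776 dB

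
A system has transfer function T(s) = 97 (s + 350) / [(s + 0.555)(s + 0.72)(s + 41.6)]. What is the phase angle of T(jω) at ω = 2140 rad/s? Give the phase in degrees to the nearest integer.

∠(j2140 + 350) = arctan(2140/350) = 80.71°
∠(j2140 + 0.555) = arctan(2140/0.555) = 89.99°
∠(j2140 + 0.72) = arctan(2140/0.72) = 89.98°
∠(j2140 + 41.6) = arctan(2140/41.6) = 88.89°
∠T(j2140) = 80.71° − (89.99° + 89.98° + 88.89°) = -188.14°

-188°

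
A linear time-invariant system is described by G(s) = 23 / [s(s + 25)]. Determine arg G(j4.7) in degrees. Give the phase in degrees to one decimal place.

-100.6°

∠(j4.7 + 25) = arctan(4.7/25) = 10.65°
∠(j4.7) = 90.00°
∠G(j4.7) = − (10.65° + 90.00°) = -100.65°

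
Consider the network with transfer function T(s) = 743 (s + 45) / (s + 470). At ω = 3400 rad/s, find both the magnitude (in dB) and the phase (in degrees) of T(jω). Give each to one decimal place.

|j3400 + 45| = √(3400² + 45²) = 3400
|j3400 + 470| = √(3400² + 470²) = 3432
|T(j3400)| = 743 × 3400 / 3432 = 736.07
20 log₁₀(736.07) = 57.34 dB
∠(j3400 + 45) = arctan(3400/45) = 89.24°
∠(j3400 + 470) = arctan(3400/470) = 82.13°
∠T(j3400) = 89.24° − 82.13° = 7.11°

|T| = 57.3 dB, ∠T = 7.1°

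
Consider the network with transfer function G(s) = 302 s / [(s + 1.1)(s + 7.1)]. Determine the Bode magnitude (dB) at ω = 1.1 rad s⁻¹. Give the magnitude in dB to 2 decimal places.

29.46 dB

|j1.1| = 1.1
|j1.1 + 1.1| = √(1.1² + 1.1²) = 1.556
|j1.1 + 7.1| = √(1.1² + 7.1²) = 7.185
|G(j1.1)| = 302 × 1.1 / (1.556 × 7.185) = 29.722
20 log₁₀(29.722) = 29.462 dB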